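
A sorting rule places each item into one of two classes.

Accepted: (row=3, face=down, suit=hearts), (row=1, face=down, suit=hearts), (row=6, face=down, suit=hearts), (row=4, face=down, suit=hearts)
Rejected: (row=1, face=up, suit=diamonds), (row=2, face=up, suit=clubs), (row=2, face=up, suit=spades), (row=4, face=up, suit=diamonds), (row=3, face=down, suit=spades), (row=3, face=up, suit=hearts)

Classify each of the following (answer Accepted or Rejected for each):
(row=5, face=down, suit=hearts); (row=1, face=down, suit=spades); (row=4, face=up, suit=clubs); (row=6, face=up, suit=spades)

The common property of the 'Accepted' items is: face is down AND suit is hearts. No 'Rejected' item has it.
(row=5, face=down, suit=hearts) → face is down, suit is hearts → Accepted. (row=1, face=down, suit=spades) → face is down, suit is spades → Rejected. (row=4, face=up, suit=clubs) → face is up, suit is clubs → Rejected. (row=6, face=up, suit=spades) → face is up, suit is spades → Rejected.

Accepted, Rejected, Rejected, Rejected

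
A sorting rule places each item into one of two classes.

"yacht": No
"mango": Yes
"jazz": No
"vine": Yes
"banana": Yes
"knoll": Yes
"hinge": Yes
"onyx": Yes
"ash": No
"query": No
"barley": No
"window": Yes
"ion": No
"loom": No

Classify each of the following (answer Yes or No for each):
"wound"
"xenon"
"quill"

Yes, Yes, No

Rule: length ≥ 4 AND contains 'n'. This holds for each 'Yes' example and fails for each 'No' one.
"wound" — length 5, has 'n', hence Yes.
"xenon" — length 5, has 'n', hence Yes.
"quill" — length 5, no 'n', hence No.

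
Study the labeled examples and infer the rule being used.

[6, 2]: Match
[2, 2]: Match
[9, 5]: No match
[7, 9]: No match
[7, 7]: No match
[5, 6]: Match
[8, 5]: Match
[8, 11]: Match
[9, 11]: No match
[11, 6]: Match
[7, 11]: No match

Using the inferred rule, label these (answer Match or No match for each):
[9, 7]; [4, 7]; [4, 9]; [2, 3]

No match, Match, Match, Match

Rule: product is even. This holds for each 'Match' example and fails for each 'No match' one.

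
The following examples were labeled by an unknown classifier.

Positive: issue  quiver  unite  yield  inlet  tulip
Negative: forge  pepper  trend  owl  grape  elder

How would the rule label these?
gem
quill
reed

Negative, Positive, Negative

The rule appears to be: contains 'i'.
gem: no 'i', doesn't match → Negative. quill: has 'i', qualifies → Positive. reed: no 'i', doesn't match → Negative.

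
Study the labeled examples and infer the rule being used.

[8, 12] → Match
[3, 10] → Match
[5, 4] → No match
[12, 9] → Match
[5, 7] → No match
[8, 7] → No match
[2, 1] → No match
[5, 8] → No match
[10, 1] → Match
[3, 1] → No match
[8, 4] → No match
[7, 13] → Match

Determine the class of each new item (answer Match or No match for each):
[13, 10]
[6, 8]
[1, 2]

Match, No match, No match

The distinguishing property — max ≥ 9 — holds for all the 'Match' cases and none of the 'No match' cases.
[13, 10] → max 13 → Match.
[6, 8] → max 8 → No match.
[1, 2] → max 2 → No match.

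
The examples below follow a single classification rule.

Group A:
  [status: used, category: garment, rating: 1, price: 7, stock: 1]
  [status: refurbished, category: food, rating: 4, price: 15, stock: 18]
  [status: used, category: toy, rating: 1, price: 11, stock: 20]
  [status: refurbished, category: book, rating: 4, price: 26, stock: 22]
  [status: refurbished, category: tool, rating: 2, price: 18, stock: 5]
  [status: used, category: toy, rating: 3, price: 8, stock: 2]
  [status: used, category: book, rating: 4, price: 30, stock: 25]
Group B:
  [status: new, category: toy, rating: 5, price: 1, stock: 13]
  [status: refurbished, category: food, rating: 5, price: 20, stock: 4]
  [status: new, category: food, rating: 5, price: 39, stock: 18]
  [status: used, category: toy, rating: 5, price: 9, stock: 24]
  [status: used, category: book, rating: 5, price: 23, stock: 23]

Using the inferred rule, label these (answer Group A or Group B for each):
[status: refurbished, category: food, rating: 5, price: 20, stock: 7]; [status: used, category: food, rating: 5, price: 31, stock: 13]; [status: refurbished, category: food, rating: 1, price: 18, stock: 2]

Group B, Group B, Group A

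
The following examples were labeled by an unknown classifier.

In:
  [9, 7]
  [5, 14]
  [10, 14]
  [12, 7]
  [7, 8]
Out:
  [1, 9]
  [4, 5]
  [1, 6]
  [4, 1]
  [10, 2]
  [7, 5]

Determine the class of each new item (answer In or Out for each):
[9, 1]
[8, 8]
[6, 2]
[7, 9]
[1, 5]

Out, In, Out, In, Out

The classifier is using: sum ≥ 15.
[9, 1]: Out (9+1 = 10). [8, 8]: In (8+8 = 16). [6, 2]: Out (6+2 = 8). [7, 9]: In (7+9 = 16). [1, 5]: Out (1+5 = 6).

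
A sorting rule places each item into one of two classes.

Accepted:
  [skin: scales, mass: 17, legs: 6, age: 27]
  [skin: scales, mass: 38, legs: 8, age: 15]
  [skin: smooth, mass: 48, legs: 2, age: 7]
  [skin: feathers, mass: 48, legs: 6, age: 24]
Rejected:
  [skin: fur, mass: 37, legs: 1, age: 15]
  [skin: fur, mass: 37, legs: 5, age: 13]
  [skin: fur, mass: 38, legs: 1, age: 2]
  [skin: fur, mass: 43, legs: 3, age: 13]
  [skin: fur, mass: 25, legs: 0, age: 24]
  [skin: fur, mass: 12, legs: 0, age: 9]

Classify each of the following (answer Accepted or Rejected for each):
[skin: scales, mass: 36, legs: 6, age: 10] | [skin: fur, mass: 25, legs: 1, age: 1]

Rule: skin is not fur. This holds for each 'Accepted' example and fails for each 'Rejected' one.

Accepted, Rejected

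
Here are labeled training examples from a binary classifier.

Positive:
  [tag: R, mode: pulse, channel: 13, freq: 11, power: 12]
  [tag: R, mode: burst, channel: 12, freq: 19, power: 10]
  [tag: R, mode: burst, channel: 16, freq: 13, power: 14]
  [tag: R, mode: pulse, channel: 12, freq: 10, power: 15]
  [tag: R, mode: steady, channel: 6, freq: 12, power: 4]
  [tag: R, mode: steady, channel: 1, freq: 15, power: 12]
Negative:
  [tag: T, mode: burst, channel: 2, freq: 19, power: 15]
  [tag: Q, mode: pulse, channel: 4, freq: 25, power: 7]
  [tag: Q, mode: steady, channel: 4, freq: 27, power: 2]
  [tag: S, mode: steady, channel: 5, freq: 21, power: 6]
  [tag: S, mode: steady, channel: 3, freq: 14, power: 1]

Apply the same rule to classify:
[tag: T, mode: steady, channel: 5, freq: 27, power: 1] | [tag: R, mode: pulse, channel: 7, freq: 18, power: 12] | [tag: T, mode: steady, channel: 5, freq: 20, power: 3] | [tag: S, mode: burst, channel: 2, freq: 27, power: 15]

Looking at the examples, the only property every 'Positive' case has and every 'Negative' case lacks is: tag is R.

Negative, Positive, Negative, Negative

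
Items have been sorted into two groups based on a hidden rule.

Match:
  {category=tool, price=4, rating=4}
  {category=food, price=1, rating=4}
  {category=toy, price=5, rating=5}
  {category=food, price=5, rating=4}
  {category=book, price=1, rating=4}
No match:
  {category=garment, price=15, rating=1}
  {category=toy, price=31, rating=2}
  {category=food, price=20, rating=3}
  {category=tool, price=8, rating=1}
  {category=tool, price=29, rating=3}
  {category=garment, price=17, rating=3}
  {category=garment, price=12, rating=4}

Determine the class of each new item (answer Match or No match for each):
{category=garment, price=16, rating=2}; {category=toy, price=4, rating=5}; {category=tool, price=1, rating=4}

No match, Match, Match

The common property of the 'Match' items is: price ≤ 5. No 'No match' item has it.
{category=garment, price=16, rating=2} → price = 16 → No match.
{category=toy, price=4, rating=5} → price = 4 → Match.
{category=tool, price=1, rating=4} → price = 1 → Match.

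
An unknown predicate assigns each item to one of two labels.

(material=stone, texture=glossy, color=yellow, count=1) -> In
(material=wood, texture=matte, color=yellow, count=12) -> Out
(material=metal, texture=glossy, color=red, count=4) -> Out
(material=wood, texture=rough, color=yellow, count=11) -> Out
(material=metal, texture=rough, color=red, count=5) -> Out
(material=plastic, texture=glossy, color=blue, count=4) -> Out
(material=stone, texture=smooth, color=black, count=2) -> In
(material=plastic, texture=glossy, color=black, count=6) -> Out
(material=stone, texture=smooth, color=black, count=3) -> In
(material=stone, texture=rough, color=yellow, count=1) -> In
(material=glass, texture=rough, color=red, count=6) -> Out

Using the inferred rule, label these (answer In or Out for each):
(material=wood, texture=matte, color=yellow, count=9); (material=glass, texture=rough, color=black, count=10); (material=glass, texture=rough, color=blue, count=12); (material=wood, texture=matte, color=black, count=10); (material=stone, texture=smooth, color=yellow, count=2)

Out, Out, Out, Out, In

All 'In' examples share one property — material is stone — and every 'Out' example lacks it.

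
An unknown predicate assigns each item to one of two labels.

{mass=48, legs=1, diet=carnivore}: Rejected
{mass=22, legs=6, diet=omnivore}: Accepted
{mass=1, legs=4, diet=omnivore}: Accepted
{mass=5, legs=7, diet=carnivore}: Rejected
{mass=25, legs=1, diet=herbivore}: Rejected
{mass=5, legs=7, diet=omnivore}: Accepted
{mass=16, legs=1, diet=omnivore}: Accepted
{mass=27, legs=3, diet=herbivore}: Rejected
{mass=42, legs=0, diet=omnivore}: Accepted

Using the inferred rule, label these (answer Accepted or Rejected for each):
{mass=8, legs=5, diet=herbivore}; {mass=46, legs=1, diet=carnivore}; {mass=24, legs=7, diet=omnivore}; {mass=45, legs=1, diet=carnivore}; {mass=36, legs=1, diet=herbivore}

Rule: diet is omnivore. This holds for each 'Accepted' example and fails for each 'Rejected' one.
{mass=8, legs=5, diet=herbivore}: diet is herbivore — doesn't match, so Rejected. {mass=46, legs=1, diet=carnivore}: diet is carnivore — doesn't match, so Rejected. {mass=24, legs=7, diet=omnivore}: diet is omnivore — meets the rule, so Accepted. {mass=45, legs=1, diet=carnivore}: diet is carnivore — doesn't match, so Rejected. {mass=36, legs=1, diet=herbivore}: diet is herbivore — doesn't match, so Rejected.

Rejected, Rejected, Accepted, Rejected, Rejected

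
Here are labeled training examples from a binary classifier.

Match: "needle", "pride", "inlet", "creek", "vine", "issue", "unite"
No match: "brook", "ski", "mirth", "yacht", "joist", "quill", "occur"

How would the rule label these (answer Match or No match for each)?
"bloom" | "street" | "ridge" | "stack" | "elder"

No match, Match, Match, No match, Match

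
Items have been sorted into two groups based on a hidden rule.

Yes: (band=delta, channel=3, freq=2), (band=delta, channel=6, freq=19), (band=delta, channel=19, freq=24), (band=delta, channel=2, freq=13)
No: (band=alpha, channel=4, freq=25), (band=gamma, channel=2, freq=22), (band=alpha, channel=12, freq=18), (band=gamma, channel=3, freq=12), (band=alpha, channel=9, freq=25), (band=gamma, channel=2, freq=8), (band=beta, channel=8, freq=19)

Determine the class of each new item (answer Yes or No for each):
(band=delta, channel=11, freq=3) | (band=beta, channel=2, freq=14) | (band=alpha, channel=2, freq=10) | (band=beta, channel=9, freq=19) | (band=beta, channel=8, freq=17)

All 'Yes' examples share one property — band is delta — and every 'No' example lacks it.

Yes, No, No, No, No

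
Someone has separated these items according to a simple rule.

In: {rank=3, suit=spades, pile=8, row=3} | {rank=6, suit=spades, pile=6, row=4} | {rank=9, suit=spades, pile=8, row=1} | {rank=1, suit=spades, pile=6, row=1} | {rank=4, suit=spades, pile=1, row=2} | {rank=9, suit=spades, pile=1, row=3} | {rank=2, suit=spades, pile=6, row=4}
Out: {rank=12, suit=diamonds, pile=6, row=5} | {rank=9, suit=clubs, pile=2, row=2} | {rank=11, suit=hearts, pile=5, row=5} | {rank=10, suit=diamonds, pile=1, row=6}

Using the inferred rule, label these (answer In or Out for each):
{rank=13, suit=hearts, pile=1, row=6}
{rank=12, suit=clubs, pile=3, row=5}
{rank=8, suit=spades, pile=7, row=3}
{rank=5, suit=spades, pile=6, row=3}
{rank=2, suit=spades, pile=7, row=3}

A rule that fits every label: suit is spades — true of each 'In' example, false of each 'Out' one.
Out: {rank=13, suit=hearts, pile=1, row=6}, since suit is hearts.
Out: {rank=12, suit=clubs, pile=3, row=5}, since suit is clubs.
In: {rank=8, suit=spades, pile=7, row=3}, since suit is spades.
In: {rank=5, suit=spades, pile=6, row=3}, since suit is spades.
In: {rank=2, suit=spades, pile=7, row=3}, since suit is spades.

Out, Out, In, In, In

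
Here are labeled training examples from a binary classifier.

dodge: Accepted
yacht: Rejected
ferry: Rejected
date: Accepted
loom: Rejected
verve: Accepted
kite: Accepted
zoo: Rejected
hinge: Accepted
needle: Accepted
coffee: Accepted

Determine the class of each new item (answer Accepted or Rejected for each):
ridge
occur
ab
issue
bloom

All 'Accepted' examples share one property — ends with 'e' — and every 'Rejected' example lacks it.
Accepted: ridge, since ends with 'e'. Rejected: occur, since ends with 'r'. Rejected: ab, since ends with 'b'. Accepted: issue, since ends with 'e'. Rejected: bloom, since ends with 'm'.

Accepted, Rejected, Rejected, Accepted, Rejected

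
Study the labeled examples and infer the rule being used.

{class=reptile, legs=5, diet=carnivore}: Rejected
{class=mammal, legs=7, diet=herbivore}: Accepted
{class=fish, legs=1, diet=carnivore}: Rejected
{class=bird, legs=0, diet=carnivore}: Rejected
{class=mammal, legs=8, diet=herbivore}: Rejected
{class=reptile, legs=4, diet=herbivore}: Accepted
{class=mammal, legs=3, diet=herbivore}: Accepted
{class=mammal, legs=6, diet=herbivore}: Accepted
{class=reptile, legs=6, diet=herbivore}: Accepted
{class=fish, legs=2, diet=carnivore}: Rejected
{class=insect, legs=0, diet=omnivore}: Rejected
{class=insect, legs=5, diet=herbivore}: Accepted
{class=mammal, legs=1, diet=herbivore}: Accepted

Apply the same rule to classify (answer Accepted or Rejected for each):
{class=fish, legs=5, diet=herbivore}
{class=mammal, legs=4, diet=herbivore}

Accepted, Accepted

The simplest hypothesis consistent with all the labels is: diet is herbivore AND legs ≤ 7.
{class=fish, legs=5, diet=herbivore} — diet is herbivore, legs = 5, hence Accepted. {class=mammal, legs=4, diet=herbivore} — diet is herbivore, legs = 4, hence Accepted.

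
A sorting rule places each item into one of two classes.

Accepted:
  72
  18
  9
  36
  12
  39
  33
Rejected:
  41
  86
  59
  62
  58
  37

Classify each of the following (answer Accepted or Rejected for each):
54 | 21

Comparing the two groups points to one rule — multiple of 3.

Accepted, Accepted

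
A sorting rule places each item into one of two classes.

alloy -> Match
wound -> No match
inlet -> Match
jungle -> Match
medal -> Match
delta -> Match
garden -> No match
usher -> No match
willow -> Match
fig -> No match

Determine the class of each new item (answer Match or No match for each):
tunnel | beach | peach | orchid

Match, No match, No match, No match

Checking candidate rules against both groups, what survives is: contains 'l'.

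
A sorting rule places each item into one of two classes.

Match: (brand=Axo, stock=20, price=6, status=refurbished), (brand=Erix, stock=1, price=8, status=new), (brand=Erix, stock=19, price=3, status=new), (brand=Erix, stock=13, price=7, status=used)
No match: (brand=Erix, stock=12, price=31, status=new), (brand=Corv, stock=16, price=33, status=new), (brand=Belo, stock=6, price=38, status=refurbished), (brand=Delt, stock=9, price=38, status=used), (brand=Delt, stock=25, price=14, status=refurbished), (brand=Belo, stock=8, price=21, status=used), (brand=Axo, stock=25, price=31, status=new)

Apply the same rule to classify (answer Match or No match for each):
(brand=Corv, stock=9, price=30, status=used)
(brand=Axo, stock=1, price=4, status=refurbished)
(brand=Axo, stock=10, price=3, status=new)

Every 'Match' example satisfies: price ≤ 8. None of the 'No match' examples do.
(brand=Corv, stock=9, price=30, status=used): price = 30 — fails the rule, so No match. (brand=Axo, stock=1, price=4, status=refurbished): price = 4 — matches, so Match. (brand=Axo, stock=10, price=3, status=new): price = 3 — matches, so Match.

No match, Match, Match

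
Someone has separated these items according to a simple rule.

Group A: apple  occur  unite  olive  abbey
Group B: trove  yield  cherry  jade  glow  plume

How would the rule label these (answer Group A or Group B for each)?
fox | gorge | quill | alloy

Group B, Group B, Group B, Group A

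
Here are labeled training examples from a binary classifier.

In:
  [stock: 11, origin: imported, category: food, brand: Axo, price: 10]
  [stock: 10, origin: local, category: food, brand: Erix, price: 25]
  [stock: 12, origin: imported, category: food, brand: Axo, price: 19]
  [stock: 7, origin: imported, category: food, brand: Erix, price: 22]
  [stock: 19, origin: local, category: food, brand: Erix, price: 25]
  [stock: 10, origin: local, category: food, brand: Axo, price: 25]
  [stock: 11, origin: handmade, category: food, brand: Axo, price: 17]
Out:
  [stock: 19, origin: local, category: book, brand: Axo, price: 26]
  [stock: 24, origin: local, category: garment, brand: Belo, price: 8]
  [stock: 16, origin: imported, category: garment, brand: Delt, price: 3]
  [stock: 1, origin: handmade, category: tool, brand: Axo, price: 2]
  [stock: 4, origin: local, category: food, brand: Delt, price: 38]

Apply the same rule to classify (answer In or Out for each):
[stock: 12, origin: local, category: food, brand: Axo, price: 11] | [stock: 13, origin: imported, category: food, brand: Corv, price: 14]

In, In

Rule: category is food AND stock ≥ 7. This holds for each 'In' example and fails for each 'Out' one.
[stock: 12, origin: local, category: food, brand: Axo, price: 11] → category is food, stock = 12 → In.
[stock: 13, origin: imported, category: food, brand: Corv, price: 14] → category is food, stock = 13 → In.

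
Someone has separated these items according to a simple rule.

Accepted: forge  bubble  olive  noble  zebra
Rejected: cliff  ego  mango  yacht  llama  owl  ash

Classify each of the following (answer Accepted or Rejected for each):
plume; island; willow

One predicate separates the groups cleanly: length ≥ 5 AND contains 'e'.
Accepted: plume, since length 5, has 'e'. Rejected: island, since length 6, no 'e'. Rejected: willow, since length 6, no 'e'.

Accepted, Rejected, Rejected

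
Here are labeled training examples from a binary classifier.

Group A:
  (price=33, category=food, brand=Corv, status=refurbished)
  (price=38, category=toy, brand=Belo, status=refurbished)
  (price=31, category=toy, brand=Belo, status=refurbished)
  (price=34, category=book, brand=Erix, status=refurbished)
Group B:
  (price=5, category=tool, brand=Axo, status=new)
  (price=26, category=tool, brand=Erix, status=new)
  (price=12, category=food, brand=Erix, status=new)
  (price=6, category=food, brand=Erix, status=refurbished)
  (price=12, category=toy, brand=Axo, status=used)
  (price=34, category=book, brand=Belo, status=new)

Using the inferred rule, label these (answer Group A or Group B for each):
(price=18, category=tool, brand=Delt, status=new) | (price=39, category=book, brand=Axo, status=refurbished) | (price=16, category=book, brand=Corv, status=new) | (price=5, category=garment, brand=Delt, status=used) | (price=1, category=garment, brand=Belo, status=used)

Group B, Group A, Group B, Group B, Group B

The distinguishing property — status is refurbished AND price ≥ 12 — holds for all the 'Group A' cases and none of the 'Group B' cases.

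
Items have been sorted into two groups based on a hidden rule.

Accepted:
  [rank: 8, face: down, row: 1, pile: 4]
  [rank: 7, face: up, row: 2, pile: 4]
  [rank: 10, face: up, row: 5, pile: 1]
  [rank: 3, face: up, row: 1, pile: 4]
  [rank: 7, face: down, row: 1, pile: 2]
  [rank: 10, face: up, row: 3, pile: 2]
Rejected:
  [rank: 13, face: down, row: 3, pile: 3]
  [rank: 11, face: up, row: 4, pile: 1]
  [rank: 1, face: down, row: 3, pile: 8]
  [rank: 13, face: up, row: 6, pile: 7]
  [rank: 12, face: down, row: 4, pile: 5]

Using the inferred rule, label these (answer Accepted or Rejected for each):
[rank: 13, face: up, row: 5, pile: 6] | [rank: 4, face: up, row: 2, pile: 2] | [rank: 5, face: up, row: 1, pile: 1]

The common property of the 'Accepted' items is: pile ≤ 4 AND rank ≤ 10. No 'Rejected' item has it.
[rank: 13, face: up, row: 5, pile: 6]: pile = 6, rank = 13, fails this test → Rejected.
[rank: 4, face: up, row: 2, pile: 2]: pile = 2, rank = 4, passes → Accepted.
[rank: 5, face: up, row: 1, pile: 1]: pile = 1, rank = 5, passes → Accepted.

Rejected, Accepted, Accepted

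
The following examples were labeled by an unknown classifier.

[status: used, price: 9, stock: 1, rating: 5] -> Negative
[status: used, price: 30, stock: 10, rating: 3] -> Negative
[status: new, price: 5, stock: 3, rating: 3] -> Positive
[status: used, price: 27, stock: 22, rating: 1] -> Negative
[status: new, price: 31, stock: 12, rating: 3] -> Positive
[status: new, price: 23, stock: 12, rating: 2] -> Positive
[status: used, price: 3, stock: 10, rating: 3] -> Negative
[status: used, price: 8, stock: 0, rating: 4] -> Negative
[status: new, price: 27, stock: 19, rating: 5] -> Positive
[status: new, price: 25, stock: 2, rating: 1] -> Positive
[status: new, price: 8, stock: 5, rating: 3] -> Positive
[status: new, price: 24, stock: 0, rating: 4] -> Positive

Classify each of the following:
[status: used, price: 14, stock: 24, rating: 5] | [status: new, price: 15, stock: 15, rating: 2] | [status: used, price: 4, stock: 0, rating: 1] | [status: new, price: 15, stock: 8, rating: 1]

Negative, Positive, Negative, Positive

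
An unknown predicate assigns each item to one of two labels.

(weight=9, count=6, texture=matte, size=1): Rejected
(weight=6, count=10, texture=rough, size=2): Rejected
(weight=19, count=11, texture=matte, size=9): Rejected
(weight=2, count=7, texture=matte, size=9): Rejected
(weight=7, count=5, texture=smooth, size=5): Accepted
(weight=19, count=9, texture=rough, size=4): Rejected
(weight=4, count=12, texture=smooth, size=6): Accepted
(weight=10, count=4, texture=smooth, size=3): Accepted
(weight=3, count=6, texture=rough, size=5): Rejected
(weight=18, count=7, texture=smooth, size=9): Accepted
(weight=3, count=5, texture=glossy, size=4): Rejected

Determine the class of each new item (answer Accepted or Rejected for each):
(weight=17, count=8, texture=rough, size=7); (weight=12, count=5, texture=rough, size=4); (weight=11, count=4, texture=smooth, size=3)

The simplest hypothesis consistent with all the labels is: texture is smooth.

Rejected, Rejected, Accepted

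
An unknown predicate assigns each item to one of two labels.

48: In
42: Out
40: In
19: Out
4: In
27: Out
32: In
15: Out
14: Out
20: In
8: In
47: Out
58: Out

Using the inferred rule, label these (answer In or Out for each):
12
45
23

In, Out, Out

One predicate separates the groups cleanly: multiple of 4.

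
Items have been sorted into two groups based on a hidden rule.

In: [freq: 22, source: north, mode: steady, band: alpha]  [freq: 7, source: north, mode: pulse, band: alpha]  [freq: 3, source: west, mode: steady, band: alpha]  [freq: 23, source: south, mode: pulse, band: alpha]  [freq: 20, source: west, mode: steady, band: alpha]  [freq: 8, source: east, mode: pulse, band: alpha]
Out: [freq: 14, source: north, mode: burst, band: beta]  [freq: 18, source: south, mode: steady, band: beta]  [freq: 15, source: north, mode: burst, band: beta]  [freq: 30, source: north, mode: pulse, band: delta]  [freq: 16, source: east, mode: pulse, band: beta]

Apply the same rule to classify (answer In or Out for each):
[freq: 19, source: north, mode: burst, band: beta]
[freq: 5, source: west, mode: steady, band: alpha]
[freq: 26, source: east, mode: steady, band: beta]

Out, In, Out

Looking at the examples, the only property every 'In' case has and every 'Out' case lacks is: band is alpha.
[freq: 19, source: north, mode: burst, band: beta]: band is beta, doesn't match → Out. [freq: 5, source: west, mode: steady, band: alpha]: band is alpha, has this property → In. [freq: 26, source: east, mode: steady, band: beta]: band is beta, doesn't match → Out.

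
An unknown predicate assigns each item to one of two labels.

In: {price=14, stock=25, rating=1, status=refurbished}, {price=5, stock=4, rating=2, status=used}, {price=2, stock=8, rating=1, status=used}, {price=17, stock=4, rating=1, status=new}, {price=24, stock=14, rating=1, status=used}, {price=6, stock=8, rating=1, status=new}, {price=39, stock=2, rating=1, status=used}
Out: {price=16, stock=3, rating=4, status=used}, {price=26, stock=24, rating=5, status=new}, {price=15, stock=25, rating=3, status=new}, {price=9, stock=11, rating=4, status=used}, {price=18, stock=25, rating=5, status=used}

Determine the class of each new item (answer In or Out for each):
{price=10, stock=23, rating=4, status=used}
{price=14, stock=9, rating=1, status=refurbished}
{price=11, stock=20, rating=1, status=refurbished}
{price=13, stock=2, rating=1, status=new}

The pattern is that an item is 'In' exactly when: rating ≤ 2.
{price=10, stock=23, rating=4, status=used} — rating = 4, hence Out.
{price=14, stock=9, rating=1, status=refurbished} — rating = 1, hence In.
{price=11, stock=20, rating=1, status=refurbished} — rating = 1, hence In.
{price=13, stock=2, rating=1, status=new} — rating = 1, hence In.

Out, In, In, In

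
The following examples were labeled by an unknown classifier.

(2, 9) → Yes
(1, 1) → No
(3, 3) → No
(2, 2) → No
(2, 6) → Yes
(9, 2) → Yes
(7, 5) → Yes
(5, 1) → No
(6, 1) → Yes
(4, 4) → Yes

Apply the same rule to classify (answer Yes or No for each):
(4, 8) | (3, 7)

Yes, Yes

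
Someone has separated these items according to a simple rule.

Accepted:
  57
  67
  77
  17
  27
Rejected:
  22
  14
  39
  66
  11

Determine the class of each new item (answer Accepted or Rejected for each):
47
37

Looking at the examples, the only property every 'Accepted' case has and every 'Rejected' case lacks is: ends in digit 7.

Accepted, Accepted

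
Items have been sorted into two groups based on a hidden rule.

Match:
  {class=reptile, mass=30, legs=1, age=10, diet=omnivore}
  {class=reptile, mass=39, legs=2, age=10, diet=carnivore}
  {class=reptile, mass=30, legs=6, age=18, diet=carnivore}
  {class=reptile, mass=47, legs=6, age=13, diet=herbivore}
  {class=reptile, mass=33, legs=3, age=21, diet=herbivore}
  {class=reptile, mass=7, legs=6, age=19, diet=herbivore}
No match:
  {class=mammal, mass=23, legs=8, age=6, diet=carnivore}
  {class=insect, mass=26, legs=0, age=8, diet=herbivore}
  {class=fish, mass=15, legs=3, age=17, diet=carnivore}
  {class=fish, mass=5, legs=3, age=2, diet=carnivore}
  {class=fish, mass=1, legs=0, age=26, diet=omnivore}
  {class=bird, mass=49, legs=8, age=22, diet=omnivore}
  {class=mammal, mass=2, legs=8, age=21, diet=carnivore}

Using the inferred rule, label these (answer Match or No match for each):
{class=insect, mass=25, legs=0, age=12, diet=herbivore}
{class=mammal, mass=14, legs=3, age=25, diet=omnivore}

No match, No match

The rule appears to be: class is reptile.
{class=insect, mass=25, legs=0, age=12, diet=herbivore}: No match (class is insect).
{class=mammal, mass=14, legs=3, age=25, diet=omnivore}: No match (class is mammal).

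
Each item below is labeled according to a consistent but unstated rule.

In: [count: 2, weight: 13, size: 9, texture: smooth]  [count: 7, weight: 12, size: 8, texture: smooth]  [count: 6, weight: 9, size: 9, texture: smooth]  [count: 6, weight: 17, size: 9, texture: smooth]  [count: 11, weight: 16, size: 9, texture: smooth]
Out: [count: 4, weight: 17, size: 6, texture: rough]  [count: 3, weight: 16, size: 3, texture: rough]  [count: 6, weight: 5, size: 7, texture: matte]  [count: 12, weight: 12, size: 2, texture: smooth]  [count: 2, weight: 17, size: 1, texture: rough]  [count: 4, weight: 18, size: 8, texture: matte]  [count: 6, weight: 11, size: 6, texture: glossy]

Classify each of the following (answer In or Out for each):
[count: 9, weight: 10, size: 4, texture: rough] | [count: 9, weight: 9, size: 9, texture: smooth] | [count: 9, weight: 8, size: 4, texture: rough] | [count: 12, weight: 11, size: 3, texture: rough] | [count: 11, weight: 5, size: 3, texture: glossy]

Out, In, Out, Out, Out

The rule appears to be: texture is smooth AND size ≥ 3.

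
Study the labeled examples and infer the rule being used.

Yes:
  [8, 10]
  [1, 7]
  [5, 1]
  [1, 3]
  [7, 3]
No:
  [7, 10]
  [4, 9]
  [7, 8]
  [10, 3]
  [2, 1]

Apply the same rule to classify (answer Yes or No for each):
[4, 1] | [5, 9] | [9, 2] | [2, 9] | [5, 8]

The distinguishing property — sum is even — holds for all the 'Yes' cases and none of the 'No' cases.
[4, 1]: 4+1 = 5, doesn't qualify → No.
[5, 9]: 5+9 = 14, fits → Yes.
[9, 2]: 9+2 = 11, doesn't qualify → No.
[2, 9]: 2+9 = 11, doesn't qualify → No.
[5, 8]: 5+8 = 13, doesn't qualify → No.

No, Yes, No, No, No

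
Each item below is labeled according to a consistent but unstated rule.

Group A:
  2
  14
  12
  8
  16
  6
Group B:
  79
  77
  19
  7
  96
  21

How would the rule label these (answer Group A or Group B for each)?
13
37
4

Group B, Group B, Group A

The classifier is using: even AND at most 16.
13 → 13 is odd, 13 ≤ 16 → Group B.
37 → 37 is odd, 37 > 16 → Group B.
4 → 4 is even, 4 ≤ 16 → Group A.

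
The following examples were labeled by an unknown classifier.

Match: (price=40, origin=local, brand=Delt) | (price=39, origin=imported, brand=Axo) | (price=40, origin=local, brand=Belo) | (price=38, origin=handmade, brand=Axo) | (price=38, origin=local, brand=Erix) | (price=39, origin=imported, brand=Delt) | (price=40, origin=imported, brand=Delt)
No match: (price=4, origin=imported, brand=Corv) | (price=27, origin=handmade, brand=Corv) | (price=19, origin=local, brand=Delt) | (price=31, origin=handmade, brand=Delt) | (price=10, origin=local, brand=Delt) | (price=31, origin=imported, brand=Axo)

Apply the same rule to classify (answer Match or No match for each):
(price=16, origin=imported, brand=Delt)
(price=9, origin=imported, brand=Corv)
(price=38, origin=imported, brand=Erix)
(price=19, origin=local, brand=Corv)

One predicate separates the groups cleanly: price ≥ 38.
No match: (price=16, origin=imported, brand=Delt), since price = 16. No match: (price=9, origin=imported, brand=Corv), since price = 9. Match: (price=38, origin=imported, brand=Erix), since price = 38. No match: (price=19, origin=local, brand=Corv), since price = 19.

No match, No match, Match, No match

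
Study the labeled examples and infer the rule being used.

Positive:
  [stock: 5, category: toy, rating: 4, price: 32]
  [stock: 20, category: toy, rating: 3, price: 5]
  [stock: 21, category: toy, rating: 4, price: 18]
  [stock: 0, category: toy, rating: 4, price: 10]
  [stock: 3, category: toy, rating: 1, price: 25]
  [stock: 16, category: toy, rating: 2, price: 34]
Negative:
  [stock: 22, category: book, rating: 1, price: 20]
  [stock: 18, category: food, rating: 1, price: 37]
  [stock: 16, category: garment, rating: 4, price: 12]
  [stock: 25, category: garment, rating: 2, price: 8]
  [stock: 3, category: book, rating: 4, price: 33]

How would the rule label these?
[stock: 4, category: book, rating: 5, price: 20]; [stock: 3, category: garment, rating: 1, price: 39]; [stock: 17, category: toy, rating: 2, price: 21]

Looking at the examples, the only property every 'Positive' case has and every 'Negative' case lacks is: category is toy.
[stock: 4, category: book, rating: 5, price: 20]: category is book — doesn't qualify, so Negative.
[stock: 3, category: garment, rating: 1, price: 39]: category is garment — doesn't qualify, so Negative.
[stock: 17, category: toy, rating: 2, price: 21]: category is toy — satisfies this, so Positive.

Negative, Negative, Positive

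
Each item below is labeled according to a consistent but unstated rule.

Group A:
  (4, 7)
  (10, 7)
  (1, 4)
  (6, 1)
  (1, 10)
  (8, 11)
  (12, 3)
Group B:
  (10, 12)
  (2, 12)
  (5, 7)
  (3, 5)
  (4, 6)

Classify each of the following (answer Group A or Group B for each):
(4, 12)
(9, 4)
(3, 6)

The classifier is using: sum is odd.

Group B, Group A, Group A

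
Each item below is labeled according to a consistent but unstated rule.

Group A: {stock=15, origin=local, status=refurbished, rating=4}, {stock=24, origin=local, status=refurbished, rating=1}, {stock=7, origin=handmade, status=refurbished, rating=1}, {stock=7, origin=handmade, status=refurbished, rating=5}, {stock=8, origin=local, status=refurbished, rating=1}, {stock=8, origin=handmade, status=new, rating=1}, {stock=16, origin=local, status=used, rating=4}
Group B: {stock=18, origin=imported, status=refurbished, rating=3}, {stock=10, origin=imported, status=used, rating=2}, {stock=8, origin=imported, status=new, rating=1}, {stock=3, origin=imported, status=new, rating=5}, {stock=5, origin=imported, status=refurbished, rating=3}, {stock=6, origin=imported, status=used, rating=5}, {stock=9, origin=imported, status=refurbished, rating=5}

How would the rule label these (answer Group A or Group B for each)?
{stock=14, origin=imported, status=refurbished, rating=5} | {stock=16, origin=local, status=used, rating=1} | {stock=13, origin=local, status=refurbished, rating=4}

Checking candidate rules against both groups, what survives is: origin is not imported.
Group B: {stock=14, origin=imported, status=refurbished, rating=5}, since origin is imported.
Group A: {stock=16, origin=local, status=used, rating=1}, since origin is local.
Group A: {stock=13, origin=local, status=refurbished, rating=4}, since origin is local.

Group B, Group A, Group A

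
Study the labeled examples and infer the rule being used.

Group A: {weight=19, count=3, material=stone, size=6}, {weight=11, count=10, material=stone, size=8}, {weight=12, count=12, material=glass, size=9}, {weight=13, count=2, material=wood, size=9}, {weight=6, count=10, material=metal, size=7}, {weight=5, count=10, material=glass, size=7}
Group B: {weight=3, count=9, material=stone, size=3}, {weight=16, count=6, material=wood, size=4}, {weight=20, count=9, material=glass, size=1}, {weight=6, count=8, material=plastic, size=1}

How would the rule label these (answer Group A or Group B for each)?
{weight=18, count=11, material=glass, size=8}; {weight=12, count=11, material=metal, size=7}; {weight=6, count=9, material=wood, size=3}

Every 'Group A' example satisfies: size ≥ 6. None of the 'Group B' examples do.
Group A: {weight=18, count=11, material=glass, size=8}, since size = 8. Group A: {weight=12, count=11, material=metal, size=7}, since size = 7. Group B: {weight=6, count=9, material=wood, size=3}, since size = 3.

Group A, Group A, Group B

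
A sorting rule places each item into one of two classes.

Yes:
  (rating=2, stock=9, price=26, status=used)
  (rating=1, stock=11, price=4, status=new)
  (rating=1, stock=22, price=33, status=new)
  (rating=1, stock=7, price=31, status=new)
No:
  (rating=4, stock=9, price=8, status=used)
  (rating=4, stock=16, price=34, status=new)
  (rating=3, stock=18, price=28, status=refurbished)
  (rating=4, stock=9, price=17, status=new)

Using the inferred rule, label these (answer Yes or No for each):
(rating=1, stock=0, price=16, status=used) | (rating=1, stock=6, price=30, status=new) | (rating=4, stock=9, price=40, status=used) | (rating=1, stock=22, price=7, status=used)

Yes, Yes, No, Yes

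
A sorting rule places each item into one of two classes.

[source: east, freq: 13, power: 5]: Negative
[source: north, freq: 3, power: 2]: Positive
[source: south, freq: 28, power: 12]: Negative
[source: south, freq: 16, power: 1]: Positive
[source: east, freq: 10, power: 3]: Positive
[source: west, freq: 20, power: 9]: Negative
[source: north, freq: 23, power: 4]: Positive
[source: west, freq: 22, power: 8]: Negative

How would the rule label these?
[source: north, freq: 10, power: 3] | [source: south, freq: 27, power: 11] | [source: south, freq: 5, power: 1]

Positive, Negative, Positive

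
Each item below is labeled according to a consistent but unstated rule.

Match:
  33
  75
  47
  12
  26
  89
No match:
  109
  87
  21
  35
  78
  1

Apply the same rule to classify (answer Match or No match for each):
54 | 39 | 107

Match, No match, No match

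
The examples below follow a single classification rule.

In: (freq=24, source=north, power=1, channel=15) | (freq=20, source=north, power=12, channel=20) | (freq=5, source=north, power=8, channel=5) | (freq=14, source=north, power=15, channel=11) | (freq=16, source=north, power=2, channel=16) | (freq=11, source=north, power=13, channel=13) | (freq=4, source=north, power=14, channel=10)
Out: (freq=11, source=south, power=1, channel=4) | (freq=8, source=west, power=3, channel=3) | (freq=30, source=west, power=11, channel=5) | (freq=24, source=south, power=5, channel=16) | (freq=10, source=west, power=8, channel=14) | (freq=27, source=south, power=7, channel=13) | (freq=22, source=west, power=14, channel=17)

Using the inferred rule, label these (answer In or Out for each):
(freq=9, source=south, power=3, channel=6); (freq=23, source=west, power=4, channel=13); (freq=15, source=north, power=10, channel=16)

Checking candidate rules against both groups, what survives is: source is north.
(freq=9, source=south, power=3, channel=6): source is south, fails this test → Out.
(freq=23, source=west, power=4, channel=13): source is west, fails this test → Out.
(freq=15, source=north, power=10, channel=16): source is north, passes → In.

Out, Out, In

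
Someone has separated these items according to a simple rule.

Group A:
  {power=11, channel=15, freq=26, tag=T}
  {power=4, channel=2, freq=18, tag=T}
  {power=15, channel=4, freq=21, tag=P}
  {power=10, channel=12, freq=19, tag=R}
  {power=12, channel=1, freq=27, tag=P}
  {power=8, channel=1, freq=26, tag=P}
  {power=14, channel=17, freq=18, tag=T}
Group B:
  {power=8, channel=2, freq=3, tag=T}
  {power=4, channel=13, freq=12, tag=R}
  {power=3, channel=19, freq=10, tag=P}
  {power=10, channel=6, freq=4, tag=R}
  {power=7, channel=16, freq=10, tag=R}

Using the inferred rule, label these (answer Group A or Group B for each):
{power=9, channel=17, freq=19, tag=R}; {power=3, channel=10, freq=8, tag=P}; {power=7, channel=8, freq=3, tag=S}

Group A, Group B, Group B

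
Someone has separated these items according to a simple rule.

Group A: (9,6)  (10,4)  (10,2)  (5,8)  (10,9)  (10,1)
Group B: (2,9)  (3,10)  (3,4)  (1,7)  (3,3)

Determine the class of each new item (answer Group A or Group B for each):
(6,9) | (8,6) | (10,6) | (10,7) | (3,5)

Group A, Group A, Group A, Group A, Group B

The rule appears to be: first ≥ 4.
(6,9) — first 6, hence Group A.
(8,6) — first 8, hence Group A.
(10,6) — first 10, hence Group A.
(10,7) — first 10, hence Group A.
(3,5) — first 3, hence Group B.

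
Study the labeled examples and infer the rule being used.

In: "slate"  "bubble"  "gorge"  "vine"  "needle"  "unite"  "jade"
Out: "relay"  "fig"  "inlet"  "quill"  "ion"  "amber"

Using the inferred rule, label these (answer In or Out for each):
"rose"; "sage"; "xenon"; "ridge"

The rule appears to be: ends with 'e'.
"rose" — ends with 'e', hence In. "sage" — ends with 'e', hence In. "xenon" — ends with 'n', hence Out. "ridge" — ends with 'e', hence In.

In, In, Out, In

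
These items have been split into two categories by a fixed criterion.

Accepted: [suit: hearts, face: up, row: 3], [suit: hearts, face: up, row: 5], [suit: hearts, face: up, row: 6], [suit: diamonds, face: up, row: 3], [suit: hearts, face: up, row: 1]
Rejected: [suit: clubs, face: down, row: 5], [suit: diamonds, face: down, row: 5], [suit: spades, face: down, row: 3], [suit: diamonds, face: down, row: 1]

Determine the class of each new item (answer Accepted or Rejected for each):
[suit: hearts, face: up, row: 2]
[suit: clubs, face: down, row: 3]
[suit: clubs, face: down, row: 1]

Checking candidate rules against both groups, what survives is: face is up.
[suit: hearts, face: up, row: 2] → face is up → Accepted. [suit: clubs, face: down, row: 3] → face is down → Rejected. [suit: clubs, face: down, row: 1] → face is down → Rejected.

Accepted, Rejected, Rejected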